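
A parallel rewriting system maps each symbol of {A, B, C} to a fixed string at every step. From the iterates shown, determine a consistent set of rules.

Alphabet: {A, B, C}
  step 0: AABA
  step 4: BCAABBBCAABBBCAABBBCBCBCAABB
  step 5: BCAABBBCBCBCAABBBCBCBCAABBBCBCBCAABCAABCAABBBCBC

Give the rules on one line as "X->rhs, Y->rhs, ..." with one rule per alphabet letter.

  step 4 ⇒ step 5: BCAABBBCAABBBCAABBBCBCBCAABB ⇒ BC·AA·B·B·BC·BC·BC·AA·B·B·BC·BC·BC·AA·B·B·BC·BC·BC·AA·BC·AA·BC·AA·B·B·BC·BC
    A ↦ B
    B ↦ BC
    C ↦ AA

A->B, B->BC, C->AA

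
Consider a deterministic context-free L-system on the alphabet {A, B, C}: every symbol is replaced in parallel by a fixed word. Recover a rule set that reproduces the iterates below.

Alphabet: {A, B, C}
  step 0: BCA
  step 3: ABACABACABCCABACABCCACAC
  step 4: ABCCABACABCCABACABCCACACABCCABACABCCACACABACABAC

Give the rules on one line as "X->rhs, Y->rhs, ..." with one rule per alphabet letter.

  step 3 ⇒ step 4: ABACABACABCCABACABCCACAC ⇒ AB·CC·AB·AC·AB·CC·AB·AC·AB·CC·AC·AC·AB·CC·AB·AC·AB·CC·AC·AC·AB·AC·AB·AC
    A ↦ AB
    B ↦ CC
    C ↦ AC

A->AB, B->CC, C->AC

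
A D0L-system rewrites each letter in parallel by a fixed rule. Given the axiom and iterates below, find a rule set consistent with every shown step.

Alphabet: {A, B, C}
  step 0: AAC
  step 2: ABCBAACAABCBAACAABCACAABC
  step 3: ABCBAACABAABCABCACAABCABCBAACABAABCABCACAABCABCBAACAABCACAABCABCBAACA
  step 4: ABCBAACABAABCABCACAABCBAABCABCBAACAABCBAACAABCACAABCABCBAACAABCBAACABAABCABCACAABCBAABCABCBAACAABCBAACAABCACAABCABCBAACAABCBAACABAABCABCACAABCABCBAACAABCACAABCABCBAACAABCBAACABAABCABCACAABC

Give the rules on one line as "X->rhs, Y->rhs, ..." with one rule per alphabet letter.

  step 3 ⇒ step 4: ABCBAACABAABCABCACAABCABCBAACABAABCABCACAABCABCBAACAABCACAABCABCBAACA ⇒ ABC·BA·ACA·BA·ABC·ABC·ACA·ABC·BA·ABC·ABC·BA·ACA·ABC·BA·ACA·ABC·ACA·ABC·ABC·BA·ACA·ABC·BA·ACA·BA·ABC·ABC·ACA·ABC·BA·ABC·ABC·BA·ACA·ABC·BA·ACA·ABC·ACA·ABC·ABC·BA·ACA·ABC·BA·ACA·BA·ABC·ABC·ACA·ABC·ABC·BA·ACA·ABC·ACA·ABC·ABC·BA·ACA·ABC·BA·ACA·BA·ABC·ABC·ACA·ABC
    A ↦ ABC
    B ↦ BA
    C ↦ ACA

A->ABC, B->BA, C->ACA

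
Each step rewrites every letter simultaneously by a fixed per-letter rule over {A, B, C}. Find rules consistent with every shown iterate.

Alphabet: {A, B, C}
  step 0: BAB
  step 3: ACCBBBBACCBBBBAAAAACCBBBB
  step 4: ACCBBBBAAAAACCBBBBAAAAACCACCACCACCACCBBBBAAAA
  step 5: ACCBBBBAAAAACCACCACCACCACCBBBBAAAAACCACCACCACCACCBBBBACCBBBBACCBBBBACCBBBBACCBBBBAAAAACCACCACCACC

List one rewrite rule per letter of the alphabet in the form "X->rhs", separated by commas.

  step 4 ⇒ step 5: ACCBBBBAAAAACCBBBBAAAAACCACCACCACCACCBBBBAAAA ⇒ ACC·BB·BB·A·A·A·A·ACC·ACC·ACC·ACC·ACC·BB·BB·A·A·A·A·ACC·ACC·ACC·ACC·ACC·BB·BB·ACC·BB·BB·ACC·BB·BB·ACC·BB·BB·ACC·BB·BB·A·A·A·A·ACC·ACC·ACC·ACC
    A ↦ ACC
    B ↦ A
    C ↦ BB

A->ACC, B->A, C->BB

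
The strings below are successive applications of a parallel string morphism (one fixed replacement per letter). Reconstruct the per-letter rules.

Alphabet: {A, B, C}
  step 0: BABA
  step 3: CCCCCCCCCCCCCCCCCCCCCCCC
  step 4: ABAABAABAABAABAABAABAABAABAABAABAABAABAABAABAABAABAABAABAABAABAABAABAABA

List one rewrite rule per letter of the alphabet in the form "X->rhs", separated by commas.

  step 3 ⇒ step 4: CCCCCCCCCCCCCCCCCCCCCCCC ⇒ ABA·ABA·ABA·ABA·ABA·ABA·ABA·ABA·ABA·ABA·ABA·ABA·ABA·ABA·ABA·ABA·ABA·ABA·ABA·ABA·ABA·ABA·ABA·ABA
    C ↦ ABA
    A ↦ C  (constrained at step 0)
    B ↦ CC  (constrained at step 0)

A->C, B->CC, C->ABA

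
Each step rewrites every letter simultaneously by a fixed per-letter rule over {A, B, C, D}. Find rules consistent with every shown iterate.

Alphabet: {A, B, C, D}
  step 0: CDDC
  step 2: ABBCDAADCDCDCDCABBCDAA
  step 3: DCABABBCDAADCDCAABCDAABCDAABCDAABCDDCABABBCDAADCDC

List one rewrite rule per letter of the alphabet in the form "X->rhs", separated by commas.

A->DC, B->AB, C->BCD, D->AA

  step 2 ⇒ step 3: ABBCDAADCDCDCDCABBCDAA ⇒ DC·AB·AB·BCD·AA·DC·DC·AA·BCD·AA·BCD·AA·BCD·AA·BCD·DC·AB·AB·BCD·AA·DC·DC
    A ↦ DC
    B ↦ AB
    C ↦ BCD
    D ↦ AA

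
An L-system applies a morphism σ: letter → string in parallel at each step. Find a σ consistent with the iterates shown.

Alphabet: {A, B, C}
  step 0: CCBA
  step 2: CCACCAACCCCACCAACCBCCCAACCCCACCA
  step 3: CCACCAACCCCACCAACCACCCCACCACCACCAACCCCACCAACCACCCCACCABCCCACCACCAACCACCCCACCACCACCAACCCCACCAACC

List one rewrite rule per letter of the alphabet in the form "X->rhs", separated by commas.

  step 2 ⇒ step 3: CCACCAACCCCACCAACCBCCCAACCCCACCA ⇒ CCA·CCA·ACC·CCA·CCA·ACC·ACC·CCA·CCA·CCA·CCA·ACC·CCA·CCA·ACC·ACC·CCA·CCA·BC·CCA·CCA·CCA·ACC·ACC·CCA·CCA·CCA·CCA·ACC·CCA·CCA·ACC
    A ↦ ACC
    B ↦ BC
    C ↦ CCA

A->ACC, B->BC, C->CCA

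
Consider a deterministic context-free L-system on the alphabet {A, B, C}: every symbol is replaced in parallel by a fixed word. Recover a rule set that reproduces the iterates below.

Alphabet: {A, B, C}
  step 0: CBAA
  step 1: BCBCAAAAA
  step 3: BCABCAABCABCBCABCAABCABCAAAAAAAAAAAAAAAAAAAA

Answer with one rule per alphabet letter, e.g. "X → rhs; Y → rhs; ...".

  step 0 ⇒ step 1: CBAA ⇒ BC·BCA·AA·AA
    A ↦ AA
    B ↦ BCA
    C ↦ BC

A->AA, B->BCA, C->BC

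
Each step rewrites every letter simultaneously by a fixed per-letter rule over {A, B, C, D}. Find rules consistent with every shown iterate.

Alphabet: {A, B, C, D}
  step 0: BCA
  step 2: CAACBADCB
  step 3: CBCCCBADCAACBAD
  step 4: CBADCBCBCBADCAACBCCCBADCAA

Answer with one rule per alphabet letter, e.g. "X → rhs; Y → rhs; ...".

  step 3 ⇒ step 4: CBCCCBADCAACBAD ⇒ CB·AD·CB·CB·CB·AD·C·AA·CB·C·C·CB·AD·C·AA
    A ↦ C
    B ↦ AD
    C ↦ CB
    D ↦ AA

A->C, B->AD, C->CB, D->AA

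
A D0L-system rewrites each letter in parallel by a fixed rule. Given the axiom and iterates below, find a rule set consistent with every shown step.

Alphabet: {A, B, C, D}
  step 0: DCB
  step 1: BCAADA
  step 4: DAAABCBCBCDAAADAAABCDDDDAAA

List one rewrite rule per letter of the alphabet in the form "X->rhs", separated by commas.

  step 0 ⇒ step 1: DCB ⇒ BC·AA·DA
    B ↦ DA
    C ↦ AA
    D ↦ BC
    A ↦ D  (constrained at step 1)

A->D, B->DA, C->AA, D->BC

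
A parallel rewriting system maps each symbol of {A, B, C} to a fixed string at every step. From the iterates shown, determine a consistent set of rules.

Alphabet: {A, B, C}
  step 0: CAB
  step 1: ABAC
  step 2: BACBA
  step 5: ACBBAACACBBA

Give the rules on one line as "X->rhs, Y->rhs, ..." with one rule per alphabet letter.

  step 1 ⇒ step 2: ABAC ⇒ B·AC·B·A
    A ↦ B
    B ↦ AC
    C ↦ A

A->B, B->AC, C->A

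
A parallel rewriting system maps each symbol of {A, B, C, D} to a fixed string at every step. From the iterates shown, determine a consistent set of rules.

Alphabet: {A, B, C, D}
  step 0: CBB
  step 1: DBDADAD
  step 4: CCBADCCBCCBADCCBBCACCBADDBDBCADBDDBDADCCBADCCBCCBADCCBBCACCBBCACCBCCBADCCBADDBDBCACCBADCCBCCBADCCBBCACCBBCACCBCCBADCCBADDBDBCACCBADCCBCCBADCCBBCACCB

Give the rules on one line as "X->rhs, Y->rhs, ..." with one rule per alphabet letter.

  step 0 ⇒ step 1: CBB ⇒ DBD·AD·AD
    B ↦ AD
    C ↦ DBD
    A ↦ BCA  (constrained at step 1)
    D ↦ CCB  (constrained at step 1)

A->BCA, B->AD, C->DBD, D->CCB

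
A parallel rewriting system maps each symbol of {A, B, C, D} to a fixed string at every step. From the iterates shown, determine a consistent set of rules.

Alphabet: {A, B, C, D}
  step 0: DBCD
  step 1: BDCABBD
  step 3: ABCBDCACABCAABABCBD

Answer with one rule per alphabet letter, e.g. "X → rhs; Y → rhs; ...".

  step 0 ⇒ step 1: DBCD ⇒ BD·C·AB·BD
    B ↦ C
    C ↦ AB
    D ↦ BD
    A ↦ CA  (constrained at step 1)

A->CA, B->C, C->AB, D->BD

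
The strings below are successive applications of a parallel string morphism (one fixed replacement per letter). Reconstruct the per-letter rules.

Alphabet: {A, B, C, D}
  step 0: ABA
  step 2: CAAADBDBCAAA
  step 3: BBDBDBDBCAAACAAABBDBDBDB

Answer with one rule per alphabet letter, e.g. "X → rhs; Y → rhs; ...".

  step 2 ⇒ step 3: CAAADBDBCAAA ⇒ BB·DB·DB·DB·CA·AA·CA·AA·BB·DB·DB·DB
    A ↦ DB
    B ↦ AA
    C ↦ BB
    D ↦ CA

A->DB, B->AA, C->BB, D->CA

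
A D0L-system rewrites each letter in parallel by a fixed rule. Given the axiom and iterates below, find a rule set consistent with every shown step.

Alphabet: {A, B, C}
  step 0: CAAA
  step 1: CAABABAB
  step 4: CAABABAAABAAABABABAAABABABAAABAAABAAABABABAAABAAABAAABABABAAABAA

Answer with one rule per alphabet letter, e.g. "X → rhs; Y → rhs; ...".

  step 0 ⇒ step 1: CAAA ⇒ CA·AB·AB·AB
    A ↦ AB
    C ↦ CA
    B ↦ AA  (constrained at step 1)

A->AB, B->AA, C->CA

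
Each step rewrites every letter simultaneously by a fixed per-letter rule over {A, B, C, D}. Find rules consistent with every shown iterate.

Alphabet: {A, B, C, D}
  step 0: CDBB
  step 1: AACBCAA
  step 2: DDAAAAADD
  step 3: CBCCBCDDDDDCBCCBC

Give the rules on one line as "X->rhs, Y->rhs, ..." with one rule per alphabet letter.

  step 2 ⇒ step 3: DDAAAAADD ⇒ CBC·CBC·D·D·D·D·D·CBC·CBC
    A ↦ D
    D ↦ CBC
  step 0 ⇒ step 1: CDBB ⇒ AA·CBC·A·A
    B ↦ A
  step 0 ⇒ step 1: CDBB ⇒ AA·CBC·A·A
    C ↦ AA

A->D, B->A, C->AA, D->CBC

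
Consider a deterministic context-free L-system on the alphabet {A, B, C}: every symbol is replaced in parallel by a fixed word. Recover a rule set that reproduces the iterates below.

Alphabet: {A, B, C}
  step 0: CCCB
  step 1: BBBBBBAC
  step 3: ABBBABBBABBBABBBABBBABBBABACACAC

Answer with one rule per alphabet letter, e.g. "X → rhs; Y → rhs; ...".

A->AB, B->AC, C->BB

  step 0 ⇒ step 1: CCCB ⇒ BB·BB·BB·AC
    B ↦ AC
    C ↦ BB
    A ↦ AB  (constrained at step 1)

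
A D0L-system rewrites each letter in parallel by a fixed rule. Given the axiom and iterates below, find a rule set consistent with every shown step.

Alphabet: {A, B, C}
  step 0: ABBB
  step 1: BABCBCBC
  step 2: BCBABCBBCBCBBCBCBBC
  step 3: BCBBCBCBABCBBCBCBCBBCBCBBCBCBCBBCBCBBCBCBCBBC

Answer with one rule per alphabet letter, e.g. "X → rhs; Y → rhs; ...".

  step 2 ⇒ step 3: BCBABCBBCBCBBCBCBBC ⇒ BC·BBC·BC·BA·BC·BBC·BC·BC·BBC·BC·BBC·BC·BC·BBC·BC·BBC·BC·BC·BBC
    A ↦ BA
    B ↦ BC
    C ↦ BBC

A->BA, B->BC, C->BBC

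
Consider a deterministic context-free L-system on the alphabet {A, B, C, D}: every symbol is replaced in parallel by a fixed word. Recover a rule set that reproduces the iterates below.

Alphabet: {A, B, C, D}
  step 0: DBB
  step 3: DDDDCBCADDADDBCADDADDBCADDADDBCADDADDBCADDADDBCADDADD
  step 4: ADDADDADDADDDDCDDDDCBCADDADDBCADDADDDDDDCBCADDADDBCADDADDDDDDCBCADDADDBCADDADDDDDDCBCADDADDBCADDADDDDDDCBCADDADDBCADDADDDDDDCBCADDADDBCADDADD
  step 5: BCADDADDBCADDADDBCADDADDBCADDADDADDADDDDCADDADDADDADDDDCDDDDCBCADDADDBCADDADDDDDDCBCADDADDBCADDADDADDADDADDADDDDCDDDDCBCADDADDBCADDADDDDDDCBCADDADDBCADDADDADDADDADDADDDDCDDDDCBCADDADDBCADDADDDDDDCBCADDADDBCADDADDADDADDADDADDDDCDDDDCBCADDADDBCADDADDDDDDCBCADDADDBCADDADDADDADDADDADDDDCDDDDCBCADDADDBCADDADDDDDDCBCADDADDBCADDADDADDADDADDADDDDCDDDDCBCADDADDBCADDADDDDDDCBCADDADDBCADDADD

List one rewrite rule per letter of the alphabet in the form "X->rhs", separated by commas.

  step 4 ⇒ step 5: ADDADDADDADDDDCDDDDCBCADDADDBCADDADDDDDDCBCADDADDBCADDADDDDDDCBCADDADDBCADDADDDDDDCBCADDADDBCADDADDDDDDCBCADDADDBCADDADDDDDDCBCADDADDBCADDADD ⇒ BC·ADD·ADD·BC·ADD·ADD·BC·ADD·ADD·BC·ADD·ADD·ADD·ADD·DDC·ADD·ADD·ADD·ADD·DDC·DD·DDC·BC·ADD·ADD·BC·ADD·ADD·DD·DDC·BC·ADD·ADD·BC·ADD·ADD·ADD·ADD·ADD·ADD·DDC·DD·DDC·BC·ADD·ADD·BC·ADD·ADD·DD·DDC·BC·ADD·ADD·BC·ADD·ADD·ADD·ADD·ADD·ADD·DDC·DD·DDC·BC·ADD·ADD·BC·ADD·ADD·DD·DDC·BC·ADD·ADD·BC·ADD·ADD·ADD·ADD·ADD·ADD·DDC·DD·DDC·BC·ADD·ADD·BC·ADD·ADD·DD·DDC·BC·ADD·ADD·BC·ADD·ADD·ADD·ADD·ADD·ADD·DDC·DD·DDC·BC·ADD·ADD·BC·ADD·ADD·DD·DDC·BC·ADD·ADD·BC·ADD·ADD·ADD·ADD·ADD·ADD·DDC·DD·DDC·BC·ADD·ADD·BC·ADD·ADD·DD·DDC·BC·ADD·ADD·BC·ADD·ADD
    A ↦ BC
    B ↦ DD
    C ↦ DDC
    D ↦ ADD

A->BC, B->DD, C->DDC, D->ADD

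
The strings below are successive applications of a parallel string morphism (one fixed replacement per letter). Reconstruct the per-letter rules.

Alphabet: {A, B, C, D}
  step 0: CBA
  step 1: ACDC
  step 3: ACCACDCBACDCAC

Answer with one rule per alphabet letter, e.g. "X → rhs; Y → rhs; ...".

  step 0 ⇒ step 1: CBA ⇒ AC·D·C
    A ↦ C
    B ↦ D
    C ↦ AC
    D ↦ DCB  (constrained at step 1)

A->C, B->D, C->AC, D->DCB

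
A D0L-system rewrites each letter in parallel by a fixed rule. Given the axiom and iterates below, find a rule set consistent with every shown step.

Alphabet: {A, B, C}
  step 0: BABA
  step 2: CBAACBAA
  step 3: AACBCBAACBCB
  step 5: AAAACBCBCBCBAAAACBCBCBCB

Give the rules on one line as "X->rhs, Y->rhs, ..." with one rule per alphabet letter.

  step 2 ⇒ step 3: CBAACBAA ⇒ A·A·CB·CB·A·A·CB·CB
    A ↦ CB
    B ↦ A
    C ↦ A

A->CB, B->A, C->A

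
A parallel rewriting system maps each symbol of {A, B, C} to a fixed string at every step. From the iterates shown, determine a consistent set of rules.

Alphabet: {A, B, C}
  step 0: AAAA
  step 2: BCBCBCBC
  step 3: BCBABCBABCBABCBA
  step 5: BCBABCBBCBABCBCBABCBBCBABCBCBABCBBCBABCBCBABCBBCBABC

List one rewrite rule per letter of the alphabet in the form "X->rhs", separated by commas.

  step 2 ⇒ step 3: BCBCBCBC ⇒ BC·BA·BC·BA·BC·BA·BC·BA
    B ↦ BC
    C ↦ BA
    A ↦ B  (constrained at step 0)

A->B, B->BC, C->BA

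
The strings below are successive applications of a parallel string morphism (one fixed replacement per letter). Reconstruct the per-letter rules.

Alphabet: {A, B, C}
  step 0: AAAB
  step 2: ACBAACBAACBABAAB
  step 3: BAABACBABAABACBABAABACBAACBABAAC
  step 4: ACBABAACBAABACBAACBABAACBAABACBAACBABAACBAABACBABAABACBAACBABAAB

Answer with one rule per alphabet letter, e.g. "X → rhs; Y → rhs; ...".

  step 3 ⇒ step 4: BAABACBABAABACBABAABACBAACBABAAC ⇒ AC·BA·BA·AC·BA·AB·AC·BA·AC·BA·BA·AC·BA·AB·AC·BA·AC·BA·BA·AC·BA·AB·AC·BA·BA·AB·AC·BA·AC·BA·BA·AB
    A ↦ BA
    B ↦ AC
    C ↦ AB

A->BA, B->AC, C->AB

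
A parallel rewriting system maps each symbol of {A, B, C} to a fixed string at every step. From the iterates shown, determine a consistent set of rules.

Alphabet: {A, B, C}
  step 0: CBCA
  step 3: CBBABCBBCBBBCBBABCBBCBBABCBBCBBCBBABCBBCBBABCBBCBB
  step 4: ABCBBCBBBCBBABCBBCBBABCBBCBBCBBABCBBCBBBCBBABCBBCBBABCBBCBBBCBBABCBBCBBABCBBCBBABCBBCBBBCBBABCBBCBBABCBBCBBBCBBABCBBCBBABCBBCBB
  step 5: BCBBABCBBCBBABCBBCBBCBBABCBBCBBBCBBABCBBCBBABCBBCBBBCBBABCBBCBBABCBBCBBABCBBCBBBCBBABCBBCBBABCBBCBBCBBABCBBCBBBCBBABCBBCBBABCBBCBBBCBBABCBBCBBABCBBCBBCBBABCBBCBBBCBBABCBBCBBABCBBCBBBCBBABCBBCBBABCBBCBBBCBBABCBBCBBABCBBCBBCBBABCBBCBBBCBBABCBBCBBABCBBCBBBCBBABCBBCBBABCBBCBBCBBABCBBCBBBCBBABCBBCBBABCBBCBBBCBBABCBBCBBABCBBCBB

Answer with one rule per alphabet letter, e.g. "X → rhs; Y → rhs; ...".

  step 4 ⇒ step 5: ABCBBCBBBCBBABCBBCBBABCBBCBBCBBABCBBCBBBCBBABCBBCBBABCBBCBBBCBBABCBBCBBABCBBCBBABCBBCBBBCBBABCBBCBBABCBBCBBBCBBABCBBCBBABCBBCBB ⇒ B·CBB·AB·CBB·CBB·AB·CBB·CBB·CBB·AB·CBB·CBB·B·CBB·AB·CBB·CBB·AB·CBB·CBB·B·CBB·AB·CBB·CBB·AB·CBB·CBB·AB·CBB·CBB·B·CBB·AB·CBB·CBB·AB·CBB·CBB·CBB·AB·CBB·CBB·B·CBB·AB·CBB·CBB·AB·CBB·CBB·B·CBB·AB·CBB·CBB·AB·CBB·CBB·CBB·AB·CBB·CBB·B·CBB·AB·CBB·CBB·AB·CBB·CBB·B·CBB·AB·CBB·CBB·AB·CBB·CBB·B·CBB·AB·CBB·CBB·AB·CBB·CBB·CBB·AB·CBB·CBB·B·CBB·AB·CBB·CBB·AB·CBB·CBB·B·CBB·AB·CBB·CBB·AB·CBB·CBB·CBB·AB·CBB·CBB·B·CBB·AB·CBB·CBB·AB·CBB·CBB·B·CBB·AB·CBB·CBB·AB·CBB·CBB
    A ↦ B
    B ↦ CBB
    C ↦ AB

A->B, B->CBB, C->AB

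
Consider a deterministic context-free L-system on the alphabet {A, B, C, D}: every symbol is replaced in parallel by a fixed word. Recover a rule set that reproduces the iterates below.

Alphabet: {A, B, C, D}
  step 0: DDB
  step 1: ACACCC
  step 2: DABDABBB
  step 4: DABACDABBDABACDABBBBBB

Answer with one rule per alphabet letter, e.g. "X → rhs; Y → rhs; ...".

  step 1 ⇒ step 2: ACACCC ⇒ DA·B·DA·B·B·B
    A ↦ DA
    C ↦ B
  step 0 ⇒ step 1: DDB ⇒ AC·AC·CC
    B ↦ CC
  step 0 ⇒ step 1: DDB ⇒ AC·AC·CC
    D ↦ AC

A->DA, B->CC, C->B, D->AC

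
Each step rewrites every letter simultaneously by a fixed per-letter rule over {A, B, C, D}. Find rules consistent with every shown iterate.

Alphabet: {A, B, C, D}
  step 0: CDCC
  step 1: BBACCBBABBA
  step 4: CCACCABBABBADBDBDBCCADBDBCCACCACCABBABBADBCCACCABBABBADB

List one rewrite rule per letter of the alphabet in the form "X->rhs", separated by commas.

  step 0 ⇒ step 1: CDCC ⇒ BBA·CC·BBA·BBA
    C ↦ BBA
    D ↦ CC
    A ↦ DB  (constrained at step 1)
    B ↦ A  (constrained at step 1)

A->DB, B->A, C->BBA, D->CC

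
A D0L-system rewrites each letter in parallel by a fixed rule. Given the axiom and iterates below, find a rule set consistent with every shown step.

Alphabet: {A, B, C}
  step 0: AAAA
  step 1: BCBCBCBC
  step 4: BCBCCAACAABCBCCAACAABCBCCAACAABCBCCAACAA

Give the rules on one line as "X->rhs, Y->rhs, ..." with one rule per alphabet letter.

  step 0 ⇒ step 1: AAAA ⇒ BC·BC·BC·BC
    A ↦ BC
    B ↦ C  (constrained at step 1)
    C ↦ AA  (constrained at step 1)

A->BC, B->C, C->AA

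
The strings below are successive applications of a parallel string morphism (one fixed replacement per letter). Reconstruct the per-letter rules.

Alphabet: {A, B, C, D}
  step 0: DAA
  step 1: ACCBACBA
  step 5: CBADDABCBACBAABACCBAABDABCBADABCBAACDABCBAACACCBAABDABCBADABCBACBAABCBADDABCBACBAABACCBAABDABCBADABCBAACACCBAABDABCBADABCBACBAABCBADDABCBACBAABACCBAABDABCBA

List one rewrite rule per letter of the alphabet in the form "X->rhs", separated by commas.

  step 0 ⇒ step 1: DAA ⇒ AC·CBA·CBA
    A ↦ CBA
    D ↦ AC
    B ↦ AB  (constrained at step 1)
    C ↦ D  (constrained at step 1)

A->CBA, B->AB, C->D, D->AC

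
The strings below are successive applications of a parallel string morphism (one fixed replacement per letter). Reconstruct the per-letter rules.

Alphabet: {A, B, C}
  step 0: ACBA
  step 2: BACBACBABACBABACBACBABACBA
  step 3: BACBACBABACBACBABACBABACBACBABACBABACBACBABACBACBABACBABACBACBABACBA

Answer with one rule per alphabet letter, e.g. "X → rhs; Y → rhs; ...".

A->BA, B->BAC, C->CBA

  step 2 ⇒ step 3: BACBACBABACBABACBACBABACBA ⇒ BAC·BA·CBA·BAC·BA·CBA·BAC·BA·BAC·BA·CBA·BAC·BA·BAC·BA·CBA·BAC·BA·CBA·BAC·BA·BAC·BA·CBA·BAC·BA
    A ↦ BA
    B ↦ BAC
    C ↦ CBA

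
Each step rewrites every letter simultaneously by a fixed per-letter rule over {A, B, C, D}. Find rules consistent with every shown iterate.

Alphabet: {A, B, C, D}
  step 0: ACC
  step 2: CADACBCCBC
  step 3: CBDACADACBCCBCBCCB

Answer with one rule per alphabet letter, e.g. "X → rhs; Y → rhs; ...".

A->DA, B->C, C->CB, D->CA

  step 2 ⇒ step 3: CADACBCCBC ⇒ CB·DA·CA·DA·CB·C·CB·CB·C·CB
    A ↦ DA
    B ↦ C
    C ↦ CB
    D ↦ CA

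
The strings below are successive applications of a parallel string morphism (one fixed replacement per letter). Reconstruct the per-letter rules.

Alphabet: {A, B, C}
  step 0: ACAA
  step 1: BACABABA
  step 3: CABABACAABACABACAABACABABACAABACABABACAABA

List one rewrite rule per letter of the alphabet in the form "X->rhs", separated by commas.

A->BA, B->CAA, C->CA

  step 0 ⇒ step 1: ACAA ⇒ BA·CA·BA·BA
    A ↦ BA
    C ↦ CA
    B ↦ CAA  (constrained at step 1)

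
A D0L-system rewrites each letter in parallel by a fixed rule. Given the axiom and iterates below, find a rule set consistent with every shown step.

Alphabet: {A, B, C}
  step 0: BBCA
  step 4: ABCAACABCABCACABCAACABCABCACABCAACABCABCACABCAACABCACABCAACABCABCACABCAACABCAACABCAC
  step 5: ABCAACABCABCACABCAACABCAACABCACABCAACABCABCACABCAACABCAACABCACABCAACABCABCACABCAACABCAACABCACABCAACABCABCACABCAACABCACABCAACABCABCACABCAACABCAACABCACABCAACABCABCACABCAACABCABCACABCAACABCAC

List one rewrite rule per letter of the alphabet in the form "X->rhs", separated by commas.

  step 4 ⇒ step 5: ABCAACABCABCACABCAACABCABCACABCAACABCABCACABCAACABCACABCAACABCABCACABCAACABCAACABCAC ⇒ ABC·A·AC·ABC·ABC·AC·ABC·A·AC·ABC·A·AC·ABC·AC·ABC·A·AC·ABC·ABC·AC·ABC·A·AC·ABC·A·AC·ABC·AC·ABC·A·AC·ABC·ABC·AC·ABC·A·AC·ABC·A·AC·ABC·AC·ABC·A·AC·ABC·ABC·AC·ABC·A·AC·ABC·AC·ABC·A·AC·ABC·ABC·AC·ABC·A·AC·ABC·A·AC·ABC·AC·ABC·A·AC·ABC·ABC·AC·ABC·A·AC·ABC·ABC·AC·ABC·A·AC·ABC·AC
    A ↦ ABC
    B ↦ A
    C ↦ AC

A->ABC, B->A, C->AC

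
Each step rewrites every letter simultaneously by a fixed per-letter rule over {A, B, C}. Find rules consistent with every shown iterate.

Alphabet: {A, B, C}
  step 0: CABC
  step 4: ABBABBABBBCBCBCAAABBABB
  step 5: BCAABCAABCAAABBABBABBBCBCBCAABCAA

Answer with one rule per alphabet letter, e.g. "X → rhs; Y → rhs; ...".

  step 4 ⇒ step 5: ABBABBABBBCBCBCAAABBABB ⇒ BC·A·A·BC·A·A·BC·A·A·A·BB·A·BB·A·BB·BC·BC·BC·A·A·BC·A·A
    A ↦ BC
    B ↦ A
    C ↦ BB

A->BC, B->A, C->BB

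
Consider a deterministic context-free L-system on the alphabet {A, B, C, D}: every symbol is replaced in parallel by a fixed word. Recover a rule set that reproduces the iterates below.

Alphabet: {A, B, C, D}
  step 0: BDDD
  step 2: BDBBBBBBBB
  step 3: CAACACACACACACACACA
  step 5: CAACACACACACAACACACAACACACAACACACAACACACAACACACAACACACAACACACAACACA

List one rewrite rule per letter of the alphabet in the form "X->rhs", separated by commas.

  step 2 ⇒ step 3: BDBBBBBBBB ⇒ CA·A·CA·CA·CA·CA·CA·CA·CA·CA
    B ↦ CA
    D ↦ A
    A ↦ BB  (constrained at step 3)
    C ↦ BD  (constrained at step 3)

A->BB, B->CA, C->BD, D->A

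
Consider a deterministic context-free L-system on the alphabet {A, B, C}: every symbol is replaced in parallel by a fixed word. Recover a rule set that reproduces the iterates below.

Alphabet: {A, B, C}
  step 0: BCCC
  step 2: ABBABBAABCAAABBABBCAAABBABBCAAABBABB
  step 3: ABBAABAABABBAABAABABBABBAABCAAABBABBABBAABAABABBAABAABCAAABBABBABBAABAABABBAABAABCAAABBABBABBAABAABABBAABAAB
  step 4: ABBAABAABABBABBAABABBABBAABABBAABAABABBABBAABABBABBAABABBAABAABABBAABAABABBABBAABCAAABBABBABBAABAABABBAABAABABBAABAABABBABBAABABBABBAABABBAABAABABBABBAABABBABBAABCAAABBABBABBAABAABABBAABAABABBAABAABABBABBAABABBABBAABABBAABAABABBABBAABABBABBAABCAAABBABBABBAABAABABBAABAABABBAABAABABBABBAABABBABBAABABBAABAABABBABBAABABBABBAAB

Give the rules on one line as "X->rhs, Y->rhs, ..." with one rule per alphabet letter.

  step 3 ⇒ step 4: ABBAABAABABBAABAABABBABBAABCAAABBABBABBAABAABABBAABAABCAAABBABBABBAABAABABBAABAABCAAABBABBABBAABAABABBAABAAB ⇒ ABB·AAB·AAB·ABB·ABB·AAB·ABB·ABB·AAB·ABB·AAB·AAB·ABB·ABB·AAB·ABB·ABB·AAB·ABB·AAB·AAB·ABB·AAB·AAB·ABB·ABB·AAB·CAA·ABB·ABB·ABB·AAB·AAB·ABB·AAB·AAB·ABB·AAB·AAB·ABB·ABB·AAB·ABB·ABB·AAB·ABB·AAB·AAB·ABB·ABB·AAB·ABB·ABB·AAB·CAA·ABB·ABB·ABB·AAB·AAB·ABB·AAB·AAB·ABB·AAB·AAB·ABB·ABB·AAB·ABB·ABB·AAB·ABB·AAB·AAB·ABB·ABB·AAB·ABB·ABB·AAB·CAA·ABB·ABB·ABB·AAB·AAB·ABB·AAB·AAB·ABB·AAB·AAB·ABB·ABB·AAB·ABB·ABB·AAB·ABB·AAB·AAB·ABB·ABB·AAB·ABB·ABB·AAB
    A ↦ ABB
    B ↦ AAB
    C ↦ CAA

A->ABB, B->AAB, C->CAA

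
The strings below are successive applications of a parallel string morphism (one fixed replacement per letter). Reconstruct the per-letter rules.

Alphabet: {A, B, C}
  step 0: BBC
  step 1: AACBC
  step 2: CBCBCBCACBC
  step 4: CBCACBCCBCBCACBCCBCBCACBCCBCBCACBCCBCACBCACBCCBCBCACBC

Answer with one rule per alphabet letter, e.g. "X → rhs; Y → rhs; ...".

  step 1 ⇒ step 2: AACBC ⇒ CB·CB·CBC·A·CBC
    A ↦ CB
    B ↦ A
    C ↦ CBC

A->CB, B->A, C->CBC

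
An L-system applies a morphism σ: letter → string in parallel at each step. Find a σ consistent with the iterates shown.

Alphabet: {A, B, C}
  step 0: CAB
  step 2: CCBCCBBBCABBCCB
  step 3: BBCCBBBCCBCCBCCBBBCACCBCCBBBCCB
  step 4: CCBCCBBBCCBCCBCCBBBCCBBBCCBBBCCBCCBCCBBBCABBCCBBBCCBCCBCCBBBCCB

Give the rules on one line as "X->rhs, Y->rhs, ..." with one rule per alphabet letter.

  step 3 ⇒ step 4: BBCCBBBCCBCCBCCBBBCACCBCCBBBCCB ⇒ CCB·CCB·B·B·CCB·CCB·CCB·B·B·CCB·B·B·CCB·B·B·CCB·CCB·CCB·B·BCA·B·B·CCB·B·B·CCB·CCB·CCB·B·B·CCB
    A ↦ BCA
    B ↦ CCB
    C ↦ B

A->BCA, B->CCB, C->B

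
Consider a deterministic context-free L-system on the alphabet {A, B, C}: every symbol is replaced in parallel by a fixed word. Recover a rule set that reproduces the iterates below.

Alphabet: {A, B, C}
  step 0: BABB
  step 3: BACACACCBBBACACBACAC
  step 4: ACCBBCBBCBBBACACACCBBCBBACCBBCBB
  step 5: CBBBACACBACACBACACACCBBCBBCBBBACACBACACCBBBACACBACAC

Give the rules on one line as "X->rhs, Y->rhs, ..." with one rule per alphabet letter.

  step 4 ⇒ step 5: ACCBBCBBCBBBACACACCBBCBBACCBBCBB ⇒ CB·B·B·AC·AC·B·AC·AC·B·AC·AC·AC·CB·B·CB·B·CB·B·B·AC·AC·B·AC·AC·CB·B·B·AC·AC·B·AC·AC
    A ↦ CB
    B ↦ AC
    C ↦ B

A->CB, B->AC, C->B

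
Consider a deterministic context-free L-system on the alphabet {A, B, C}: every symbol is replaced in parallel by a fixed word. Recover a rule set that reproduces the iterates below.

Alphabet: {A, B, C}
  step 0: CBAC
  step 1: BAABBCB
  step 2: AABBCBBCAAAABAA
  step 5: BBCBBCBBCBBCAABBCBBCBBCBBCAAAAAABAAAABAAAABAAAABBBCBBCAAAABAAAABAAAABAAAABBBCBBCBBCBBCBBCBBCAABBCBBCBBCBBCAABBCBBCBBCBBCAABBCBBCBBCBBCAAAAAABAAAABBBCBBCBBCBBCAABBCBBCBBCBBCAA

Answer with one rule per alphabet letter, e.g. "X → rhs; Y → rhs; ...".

A->BBC, B->AA, C->B

  step 1 ⇒ step 2: BAABBCB ⇒ AA·BBC·BBC·AA·AA·B·AA
    A ↦ BBC
    B ↦ AA
    C ↦ B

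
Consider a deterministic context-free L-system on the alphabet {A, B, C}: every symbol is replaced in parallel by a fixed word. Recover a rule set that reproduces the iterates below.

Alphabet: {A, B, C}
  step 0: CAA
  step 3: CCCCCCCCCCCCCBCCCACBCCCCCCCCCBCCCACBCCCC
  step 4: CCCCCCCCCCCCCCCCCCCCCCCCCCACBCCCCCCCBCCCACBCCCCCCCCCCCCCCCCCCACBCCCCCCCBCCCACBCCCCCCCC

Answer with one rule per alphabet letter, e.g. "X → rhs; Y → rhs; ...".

  step 3 ⇒ step 4: CCCCCCCCCCCCCBCCCACBCCCCCCCCCBCCCACBCCCC ⇒ CC·CC·CC·CC·CC·CC·CC·CC·CC·CC·CC·CC·CC·ACB·CC·CC·CC·CBC·CC·ACB·CC·CC·CC·CC·CC·CC·CC·CC·CC·ACB·CC·CC·CC·CBC·CC·ACB·CC·CC·CC·CC
    A ↦ CBC
    B ↦ ACB
    C ↦ CC

A->CBC, B->ACB, C->CC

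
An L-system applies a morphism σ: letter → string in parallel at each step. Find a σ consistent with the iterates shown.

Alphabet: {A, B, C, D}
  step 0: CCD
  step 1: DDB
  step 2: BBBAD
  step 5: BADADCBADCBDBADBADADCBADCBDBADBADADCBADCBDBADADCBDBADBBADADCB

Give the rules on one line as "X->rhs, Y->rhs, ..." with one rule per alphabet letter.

A->ADC, B->BAD, C->D, D->B

  step 1 ⇒ step 2: DDB ⇒ B·B·BAD
    B ↦ BAD
    D ↦ B
    A ↦ ADC  (constrained at step 2)
  step 0 ⇒ step 1: CCD ⇒ D·D·B
    C ↦ D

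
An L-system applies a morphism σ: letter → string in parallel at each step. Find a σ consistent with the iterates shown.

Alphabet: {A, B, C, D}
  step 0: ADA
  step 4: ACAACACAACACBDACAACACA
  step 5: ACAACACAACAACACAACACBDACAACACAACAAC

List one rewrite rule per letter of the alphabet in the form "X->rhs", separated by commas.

A->AC, B->C, C->A, D->BD

  step 4 ⇒ step 5: ACAACACAACACBDACAACACA ⇒ AC·A·AC·AC·A·AC·A·AC·AC·A·AC·A·C·BD·AC·A·AC·AC·A·AC·A·AC
    A ↦ AC
    B ↦ C
    C ↦ A
    D ↦ BD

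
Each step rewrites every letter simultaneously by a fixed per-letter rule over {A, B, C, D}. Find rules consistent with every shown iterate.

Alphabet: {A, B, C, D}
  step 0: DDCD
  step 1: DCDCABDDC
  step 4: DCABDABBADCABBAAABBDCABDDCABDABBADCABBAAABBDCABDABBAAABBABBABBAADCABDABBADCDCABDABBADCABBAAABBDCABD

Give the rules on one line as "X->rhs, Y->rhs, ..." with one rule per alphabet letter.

A->ABB, B->A, C->ABD, D->DC

  step 0 ⇒ step 1: DDCD ⇒ DC·DC·ABD·DC
    C ↦ ABD
    D ↦ DC
    A ↦ ABB  (constrained at step 1)
    B ↦ A  (constrained at step 1)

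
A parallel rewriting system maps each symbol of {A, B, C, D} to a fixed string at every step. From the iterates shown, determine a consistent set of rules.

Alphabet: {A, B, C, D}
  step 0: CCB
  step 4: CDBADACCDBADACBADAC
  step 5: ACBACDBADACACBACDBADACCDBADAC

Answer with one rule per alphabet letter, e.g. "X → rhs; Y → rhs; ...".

A->D, B->C, C->AC, D->BA

  step 4 ⇒ step 5: CDBADACCDBADACBADAC ⇒ AC·BA·C·D·BA·D·AC·AC·BA·C·D·BA·D·AC·C·D·BA·D·AC
    A ↦ D
    B ↦ C
    C ↦ AC
    D ↦ BA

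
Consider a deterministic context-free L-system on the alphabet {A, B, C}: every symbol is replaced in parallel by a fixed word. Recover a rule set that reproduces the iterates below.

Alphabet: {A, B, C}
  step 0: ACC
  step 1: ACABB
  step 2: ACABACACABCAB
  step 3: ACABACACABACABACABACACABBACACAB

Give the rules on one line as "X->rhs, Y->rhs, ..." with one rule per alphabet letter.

  step 2 ⇒ step 3: ACABACACABCAB ⇒ ACA·B·ACA·CAB·ACA·B·ACA·B·ACA·CAB·B·ACA·CAB
    A ↦ ACA
    B ↦ CAB
    C ↦ B

A->ACA, B->CAB, C->B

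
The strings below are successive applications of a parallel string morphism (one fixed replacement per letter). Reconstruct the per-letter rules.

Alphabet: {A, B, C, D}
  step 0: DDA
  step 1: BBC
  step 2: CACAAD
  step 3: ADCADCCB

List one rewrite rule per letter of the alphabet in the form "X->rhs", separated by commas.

A->C, B->CA, C->AD, D->B

  step 2 ⇒ step 3: CACAAD ⇒ AD·C·AD·C·C·B
    A ↦ C
    C ↦ AD
    D ↦ B
  step 1 ⇒ step 2: BBC ⇒ CA·CA·AD
    B ↦ CA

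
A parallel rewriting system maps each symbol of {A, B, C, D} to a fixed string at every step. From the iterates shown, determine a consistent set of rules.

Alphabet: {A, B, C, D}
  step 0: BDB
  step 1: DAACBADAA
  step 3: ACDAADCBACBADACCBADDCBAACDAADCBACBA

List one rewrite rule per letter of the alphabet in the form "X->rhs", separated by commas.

A->D, B->DAA, C->AC, D->CBA

  step 0 ⇒ step 1: BDB ⇒ DAA·CBA·DAA
    B ↦ DAA
    D ↦ CBA
    A ↦ D  (constrained at step 1)
    C ↦ AC  (constrained at step 1)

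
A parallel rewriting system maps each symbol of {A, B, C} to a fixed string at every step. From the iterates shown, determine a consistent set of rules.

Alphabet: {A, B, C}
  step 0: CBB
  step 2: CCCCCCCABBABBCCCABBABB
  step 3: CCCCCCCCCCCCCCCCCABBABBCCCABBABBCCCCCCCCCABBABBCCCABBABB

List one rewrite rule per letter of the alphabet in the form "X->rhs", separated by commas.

A->CCC, B->ABB, C->CC

  step 2 ⇒ step 3: CCCCCCCABBABBCCCABBABB ⇒ CC·CC·CC·CC·CC·CC·CC·CCC·ABB·ABB·CCC·ABB·ABB·CC·CC·CC·CCC·ABB·ABB·CCC·ABB·ABB
    A ↦ CCC
    B ↦ ABB
    C ↦ CC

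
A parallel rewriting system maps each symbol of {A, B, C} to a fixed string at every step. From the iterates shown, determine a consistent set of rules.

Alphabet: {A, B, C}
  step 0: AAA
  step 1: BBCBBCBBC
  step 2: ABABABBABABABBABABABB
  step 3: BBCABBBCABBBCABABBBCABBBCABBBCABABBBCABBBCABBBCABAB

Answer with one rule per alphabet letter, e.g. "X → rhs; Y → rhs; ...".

A->BBC, B->AB, C->ABB

  step 2 ⇒ step 3: ABABABBABABABBABABABB ⇒ BBC·AB·BBC·AB·BBC·AB·AB·BBC·AB·BBC·AB·BBC·AB·AB·BBC·AB·BBC·AB·BBC·AB·AB
    A ↦ BBC
    B ↦ AB
  step 1 ⇒ step 2: BBCBBCBBC ⇒ AB·AB·ABB·AB·AB·ABB·AB·AB·ABB
    C ↦ ABB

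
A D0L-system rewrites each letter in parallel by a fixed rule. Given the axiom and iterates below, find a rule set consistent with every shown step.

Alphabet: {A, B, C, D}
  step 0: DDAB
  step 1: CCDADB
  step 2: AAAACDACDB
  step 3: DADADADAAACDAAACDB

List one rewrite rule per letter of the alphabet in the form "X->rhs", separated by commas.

A->DA, B->DB, C->AA, D->C

  step 2 ⇒ step 3: AAAACDACDB ⇒ DA·DA·DA·DA·AA·C·DA·AA·C·DB
    A ↦ DA
    B ↦ DB
    C ↦ AA
    D ↦ C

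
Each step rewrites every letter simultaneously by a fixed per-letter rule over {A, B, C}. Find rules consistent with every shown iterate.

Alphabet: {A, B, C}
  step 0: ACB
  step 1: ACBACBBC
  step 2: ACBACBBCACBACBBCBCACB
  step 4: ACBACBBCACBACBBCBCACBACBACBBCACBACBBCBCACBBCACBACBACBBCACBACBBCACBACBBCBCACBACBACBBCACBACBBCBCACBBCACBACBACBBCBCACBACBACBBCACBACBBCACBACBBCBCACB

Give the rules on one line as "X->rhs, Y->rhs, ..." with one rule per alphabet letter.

A->ACB, B->BC, C->ACB

  step 1 ⇒ step 2: ACBACBBC ⇒ ACB·ACB·BC·ACB·ACB·BC·BC·ACB
    A ↦ ACB
    B ↦ BC
    C ↦ ACB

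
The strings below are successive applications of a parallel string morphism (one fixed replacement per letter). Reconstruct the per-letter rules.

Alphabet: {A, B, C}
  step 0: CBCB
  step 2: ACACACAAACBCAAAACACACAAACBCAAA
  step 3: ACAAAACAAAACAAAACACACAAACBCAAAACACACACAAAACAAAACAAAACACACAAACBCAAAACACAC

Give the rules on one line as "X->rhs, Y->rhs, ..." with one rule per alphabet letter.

A->AC, B->CBC, C->AAA

  step 2 ⇒ step 3: ACACACAAACBCAAAACACACAAACBCAAA ⇒ AC·AAA·AC·AAA·AC·AAA·AC·AC·AC·AAA·CBC·AAA·AC·AC·AC·AC·AAA·AC·AAA·AC·AAA·AC·AC·AC·AAA·CBC·AAA·AC·AC·AC
    A ↦ AC
    B ↦ CBC
    C ↦ AAA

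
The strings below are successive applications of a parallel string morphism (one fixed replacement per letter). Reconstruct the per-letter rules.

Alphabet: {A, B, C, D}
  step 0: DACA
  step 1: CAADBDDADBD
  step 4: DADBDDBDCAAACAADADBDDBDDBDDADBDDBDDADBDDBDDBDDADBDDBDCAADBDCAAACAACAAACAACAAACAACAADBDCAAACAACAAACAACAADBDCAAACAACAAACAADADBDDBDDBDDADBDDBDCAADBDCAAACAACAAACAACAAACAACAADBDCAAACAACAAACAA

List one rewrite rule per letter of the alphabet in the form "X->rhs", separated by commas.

  step 0 ⇒ step 1: DACA ⇒ CAA·DBD·DA·DBD
    A ↦ DBD
    C ↦ DA
    D ↦ CAA
    B ↦ A  (constrained at step 1)

A->DBD, B->A, C->DA, D->CAA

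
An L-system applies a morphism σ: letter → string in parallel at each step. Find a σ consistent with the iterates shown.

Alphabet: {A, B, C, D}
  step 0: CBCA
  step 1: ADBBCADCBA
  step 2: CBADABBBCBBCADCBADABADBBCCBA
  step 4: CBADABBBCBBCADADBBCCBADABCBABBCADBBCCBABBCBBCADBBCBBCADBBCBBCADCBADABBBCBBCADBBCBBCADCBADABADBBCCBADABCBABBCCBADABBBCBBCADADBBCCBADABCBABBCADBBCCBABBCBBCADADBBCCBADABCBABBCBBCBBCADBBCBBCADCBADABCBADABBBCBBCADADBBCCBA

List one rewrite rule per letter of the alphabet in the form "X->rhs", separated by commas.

A->CBA, B->BBC, C->AD, D->DAB

  step 1 ⇒ step 2: ADBBCADCBA ⇒ CBA·DAB·BBC·BBC·AD·CBA·DAB·AD·BBC·CBA
    A ↦ CBA
    B ↦ BBC
    C ↦ AD
    D ↦ DAB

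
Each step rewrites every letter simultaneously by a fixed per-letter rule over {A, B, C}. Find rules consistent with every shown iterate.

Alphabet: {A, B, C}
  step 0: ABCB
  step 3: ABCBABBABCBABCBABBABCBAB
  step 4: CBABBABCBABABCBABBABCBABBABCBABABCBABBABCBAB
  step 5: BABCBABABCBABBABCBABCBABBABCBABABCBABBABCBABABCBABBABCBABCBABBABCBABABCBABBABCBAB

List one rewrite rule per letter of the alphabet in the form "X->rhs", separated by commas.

A->CB, B->AB, C->B

  step 4 ⇒ step 5: CBABBABCBABABCBABBABCBABBABCBABABCBABBABCBAB ⇒ B·AB·CB·AB·AB·CB·AB·B·AB·CB·AB·CB·AB·B·AB·CB·AB·AB·CB·AB·B·AB·CB·AB·AB·CB·AB·B·AB·CB·AB·CB·AB·B·AB·CB·AB·AB·CB·AB·B·AB·CB·AB
    A ↦ CB
    B ↦ AB
    C ↦ B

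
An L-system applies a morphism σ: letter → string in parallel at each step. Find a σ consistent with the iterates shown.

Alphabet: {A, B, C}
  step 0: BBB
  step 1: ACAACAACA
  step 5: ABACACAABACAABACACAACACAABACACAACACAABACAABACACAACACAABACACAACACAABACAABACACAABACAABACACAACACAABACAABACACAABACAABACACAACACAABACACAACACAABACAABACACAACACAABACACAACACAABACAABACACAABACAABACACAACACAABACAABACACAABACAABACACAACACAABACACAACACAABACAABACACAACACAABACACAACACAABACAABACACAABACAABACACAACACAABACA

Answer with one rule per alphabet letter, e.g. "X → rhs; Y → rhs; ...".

A->CA, B->ACA, C->ABA

  step 0 ⇒ step 1: BBB ⇒ ACA·ACA·ACA
    B ↦ ACA
    A ↦ CA  (constrained at step 1)
    C ↦ ABA  (constrained at step 1)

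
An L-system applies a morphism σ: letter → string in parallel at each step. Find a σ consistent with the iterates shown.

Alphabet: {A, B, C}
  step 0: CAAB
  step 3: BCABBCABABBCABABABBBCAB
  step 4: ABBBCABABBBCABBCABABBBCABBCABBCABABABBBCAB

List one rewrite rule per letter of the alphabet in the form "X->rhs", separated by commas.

A->BC, B->AB, C->B

  step 3 ⇒ step 4: BCABBCABABBCABABABBBCAB ⇒ AB·B·BC·AB·AB·B·BC·AB·BC·AB·AB·B·BC·AB·BC·AB·BC·AB·AB·AB·B·BC·AB
    A ↦ BC
    B ↦ AB
    C ↦ B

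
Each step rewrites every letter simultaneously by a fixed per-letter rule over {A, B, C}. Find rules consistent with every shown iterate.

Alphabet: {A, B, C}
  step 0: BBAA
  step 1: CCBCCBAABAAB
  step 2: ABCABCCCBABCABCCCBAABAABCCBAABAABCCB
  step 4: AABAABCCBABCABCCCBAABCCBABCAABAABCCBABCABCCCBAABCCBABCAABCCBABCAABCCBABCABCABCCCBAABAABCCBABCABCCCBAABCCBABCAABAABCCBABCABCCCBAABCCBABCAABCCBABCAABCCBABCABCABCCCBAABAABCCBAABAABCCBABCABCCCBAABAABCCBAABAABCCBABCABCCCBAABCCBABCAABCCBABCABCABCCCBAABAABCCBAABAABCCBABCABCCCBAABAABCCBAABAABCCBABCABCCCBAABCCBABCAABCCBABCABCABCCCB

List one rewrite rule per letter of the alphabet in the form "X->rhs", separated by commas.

A->AAB, B->CCB, C->ABC

  step 1 ⇒ step 2: CCBCCBAABAAB ⇒ ABC·ABC·CCB·ABC·ABC·CCB·AAB·AAB·CCB·AAB·AAB·CCB
    A ↦ AAB
    B ↦ CCB
    C ↦ ABC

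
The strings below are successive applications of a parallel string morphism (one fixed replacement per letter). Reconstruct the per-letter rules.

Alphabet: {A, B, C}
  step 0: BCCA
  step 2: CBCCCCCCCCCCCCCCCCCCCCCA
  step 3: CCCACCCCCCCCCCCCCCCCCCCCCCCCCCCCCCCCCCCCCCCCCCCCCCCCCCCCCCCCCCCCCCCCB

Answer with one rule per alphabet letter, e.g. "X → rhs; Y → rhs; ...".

  step 2 ⇒ step 3: CBCCCCCCCCCCCCCCCCCCCCCA ⇒ CCC·A·CCC·CCC·CCC·CCC·CCC·CCC·CCC·CCC·CCC·CCC·CCC·CCC·CCC·CCC·CCC·CCC·CCC·CCC·CCC·CCC·CCC·CB
    A ↦ CB
    B ↦ A
    C ↦ CCC

A->CB, B->A, C->CCC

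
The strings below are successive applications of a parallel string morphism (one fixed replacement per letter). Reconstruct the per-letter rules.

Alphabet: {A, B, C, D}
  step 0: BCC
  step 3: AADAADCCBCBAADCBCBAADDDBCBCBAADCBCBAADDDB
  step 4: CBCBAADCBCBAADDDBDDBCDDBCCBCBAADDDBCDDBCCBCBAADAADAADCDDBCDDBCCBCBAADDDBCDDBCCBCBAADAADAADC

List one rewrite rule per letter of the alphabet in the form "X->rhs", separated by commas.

A->CB, B->C, C->DDB, D->AAD

  step 3 ⇒ step 4: AADAADCCBCBAADCBCBAADDDBCBCBAADCBCBAADDDB ⇒ CB·CB·AAD·CB·CB·AAD·DDB·DDB·C·DDB·C·CB·CB·AAD·DDB·C·DDB·C·CB·CB·AAD·AAD·AAD·C·DDB·C·DDB·C·CB·CB·AAD·DDB·C·DDB·C·CB·CB·AAD·AAD·AAD·C
    A ↦ CB
    B ↦ C
    C ↦ DDB
    D ↦ AAD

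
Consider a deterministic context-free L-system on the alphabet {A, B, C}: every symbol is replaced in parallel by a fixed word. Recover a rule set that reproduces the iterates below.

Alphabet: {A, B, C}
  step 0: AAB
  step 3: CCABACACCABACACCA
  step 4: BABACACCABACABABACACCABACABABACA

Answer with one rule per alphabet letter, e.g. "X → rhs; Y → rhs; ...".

  step 3 ⇒ step 4: CCABACACCABACACCA ⇒ BA·BA·CA·C·CA·BA·CA·BA·BA·CA·C·CA·BA·CA·BA·BA·CA
    A ↦ CA
    B ↦ C
    C ↦ BA

A->CA, B->C, C->BA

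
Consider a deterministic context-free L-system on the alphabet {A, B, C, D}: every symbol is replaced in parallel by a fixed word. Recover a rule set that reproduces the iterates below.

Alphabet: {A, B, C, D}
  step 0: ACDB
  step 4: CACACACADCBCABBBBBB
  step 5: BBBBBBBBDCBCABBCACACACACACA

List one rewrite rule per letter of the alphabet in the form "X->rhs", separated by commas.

  step 4 ⇒ step 5: CACACACADCBCABBBBBB ⇒ B·B·B·B·B·B·B·B·DC·B·CA·B·B·CA·CA·CA·CA·CA·CA
    A ↦ B
    B ↦ CA
    C ↦ B
    D ↦ DC

A->B, B->CA, C->B, D->DC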